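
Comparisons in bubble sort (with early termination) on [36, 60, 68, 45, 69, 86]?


Algorithm: bubble sort (with early termination)
Input: [36, 60, 68, 45, 69, 86]
Sorted: [36, 45, 60, 68, 69, 86]

12


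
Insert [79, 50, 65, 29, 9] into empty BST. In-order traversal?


Insert 79: root
Insert 50: L from 79
Insert 65: L from 79 -> R from 50
Insert 29: L from 79 -> L from 50
Insert 9: L from 79 -> L from 50 -> L from 29

In-order: [9, 29, 50, 65, 79]


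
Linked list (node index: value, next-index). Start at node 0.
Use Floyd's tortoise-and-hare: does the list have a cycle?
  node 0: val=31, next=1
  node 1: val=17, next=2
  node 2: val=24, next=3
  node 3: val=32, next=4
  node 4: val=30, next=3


Floyd's tortoise (slow, +1) and hare (fast, +2):
  init: slow=0, fast=0
  step 1: slow=1, fast=2
  step 2: slow=2, fast=4
  step 3: slow=3, fast=4
  step 4: slow=4, fast=4
  slow == fast at node 4: cycle detected

Cycle: yes


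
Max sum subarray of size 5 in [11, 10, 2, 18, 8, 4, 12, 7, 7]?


[0:5]: 49
[1:6]: 42
[2:7]: 44
[3:8]: 49
[4:9]: 38

Max: 49 at [0:5]


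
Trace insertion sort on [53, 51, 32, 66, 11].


Initial: [53, 51, 32, 66, 11]
Insert 51: [51, 53, 32, 66, 11]
Insert 32: [32, 51, 53, 66, 11]
Insert 66: [32, 51, 53, 66, 11]
Insert 11: [11, 32, 51, 53, 66]

Sorted: [11, 32, 51, 53, 66]


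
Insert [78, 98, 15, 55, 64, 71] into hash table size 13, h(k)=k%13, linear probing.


Insert 78: h=0 -> slot 0
Insert 98: h=7 -> slot 7
Insert 15: h=2 -> slot 2
Insert 55: h=3 -> slot 3
Insert 64: h=12 -> slot 12
Insert 71: h=6 -> slot 6

Table: [78, None, 15, 55, None, None, 71, 98, None, None, None, None, 64]


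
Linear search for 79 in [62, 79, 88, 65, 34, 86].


i=0: 62!=79
i=1: 79==79 found!

Found at 1, 2 comps


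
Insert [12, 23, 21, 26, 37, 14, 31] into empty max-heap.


Insert 12: [12]
Insert 23: [23, 12]
Insert 21: [23, 12, 21]
Insert 26: [26, 23, 21, 12]
Insert 37: [37, 26, 21, 12, 23]
Insert 14: [37, 26, 21, 12, 23, 14]
Insert 31: [37, 26, 31, 12, 23, 14, 21]

Final heap: [37, 26, 31, 12, 23, 14, 21]


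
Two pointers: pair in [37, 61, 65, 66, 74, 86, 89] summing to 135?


lo=0(37)+hi=6(89)=126
lo=1(61)+hi=6(89)=150
lo=1(61)+hi=5(86)=147
lo=1(61)+hi=4(74)=135

Yes: 61+74=135


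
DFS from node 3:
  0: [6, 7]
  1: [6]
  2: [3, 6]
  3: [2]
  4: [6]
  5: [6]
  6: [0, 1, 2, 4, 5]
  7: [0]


Visit 3, push [2]
Visit 2, push [6]
Visit 6, push [5, 4, 1, 0]
Visit 0, push [7]
Visit 7, push []
Visit 1, push []
Visit 4, push []
Visit 5, push []

DFS order: [3, 2, 6, 0, 7, 1, 4, 5]


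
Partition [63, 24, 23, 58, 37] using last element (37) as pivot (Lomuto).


Pivot: 37
  24 <= 37: swap -> [24, 63, 23, 58, 37]
  23 <= 37: swap -> [24, 23, 63, 58, 37]
Place pivot at 2: [24, 23, 37, 58, 63]

Partitioned: [24, 23, 37, 58, 63]


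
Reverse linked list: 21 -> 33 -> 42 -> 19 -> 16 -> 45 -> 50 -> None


Step 1: curr=21, set curr.next=prev(None) | reversed so far: 21
Step 2: curr=33, set curr.next=prev(21) | reversed so far: 33 -> 21
Step 3: curr=42, set curr.next=prev(33) | reversed so far: 42 -> 33 -> 21
Step 4: curr=19, set curr.next=prev(42) | reversed so far: 19 -> 42 -> 33 -> 21
Step 5: curr=16, set curr.next=prev(19) | reversed so far: 16 -> 19 -> 42 -> 33 -> 21
Step 6: curr=45, set curr.next=prev(16) | reversed so far: 45 -> 16 -> 19 -> 42 -> 33 -> 21
Step 7: curr=50, set curr.next=prev(45) | reversed so far: 50 -> 45 -> 16 -> 19 -> 42 -> 33 -> 21

50 -> 45 -> 16 -> 19 -> 42 -> 33 -> 21 -> None


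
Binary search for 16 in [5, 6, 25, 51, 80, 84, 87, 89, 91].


Step 1: lo=0, hi=8, mid=4, val=80
Step 2: lo=0, hi=3, mid=1, val=6
Step 3: lo=2, hi=3, mid=2, val=25

Not found


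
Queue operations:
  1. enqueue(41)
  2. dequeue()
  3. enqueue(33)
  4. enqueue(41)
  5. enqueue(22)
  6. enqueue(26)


enqueue(41) -> [41]
dequeue()->41, []
enqueue(33) -> [33]
enqueue(41) -> [33, 41]
enqueue(22) -> [33, 41, 22]
enqueue(26) -> [33, 41, 22, 26]

Final queue: [33, 41, 22, 26]


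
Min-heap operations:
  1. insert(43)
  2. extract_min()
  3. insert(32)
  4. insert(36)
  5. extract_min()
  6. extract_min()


insert(43) -> [43]
extract_min()->43, []
insert(32) -> [32]
insert(36) -> [32, 36]
extract_min()->32, [36]
extract_min()->36, []

Final heap: []


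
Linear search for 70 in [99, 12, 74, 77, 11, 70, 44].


i=0: 99!=70
i=1: 12!=70
i=2: 74!=70
i=3: 77!=70
i=4: 11!=70
i=5: 70==70 found!

Found at 5, 6 comps


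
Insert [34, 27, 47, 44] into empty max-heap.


Insert 34: [34]
Insert 27: [34, 27]
Insert 47: [47, 27, 34]
Insert 44: [47, 44, 34, 27]

Final heap: [47, 44, 34, 27]


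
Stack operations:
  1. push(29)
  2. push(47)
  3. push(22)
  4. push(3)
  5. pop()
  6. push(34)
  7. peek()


push(29) -> [29]
push(47) -> [29, 47]
push(22) -> [29, 47, 22]
push(3) -> [29, 47, 22, 3]
pop()->3, [29, 47, 22]
push(34) -> [29, 47, 22, 34]
peek()->34

Final stack: [29, 47, 22, 34]


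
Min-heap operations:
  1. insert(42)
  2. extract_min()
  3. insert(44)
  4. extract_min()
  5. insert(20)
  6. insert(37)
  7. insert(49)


insert(42) -> [42]
extract_min()->42, []
insert(44) -> [44]
extract_min()->44, []
insert(20) -> [20]
insert(37) -> [20, 37]
insert(49) -> [20, 37, 49]

Final heap: [20, 37, 49]


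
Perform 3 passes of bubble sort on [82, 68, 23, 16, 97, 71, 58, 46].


Initial: [82, 68, 23, 16, 97, 71, 58, 46]
Pass 1: [68, 23, 16, 82, 71, 58, 46, 97] (6 swaps)
Pass 2: [23, 16, 68, 71, 58, 46, 82, 97] (5 swaps)
Pass 3: [16, 23, 68, 58, 46, 71, 82, 97] (3 swaps)

After 3 passes: [16, 23, 68, 58, 46, 71, 82, 97]


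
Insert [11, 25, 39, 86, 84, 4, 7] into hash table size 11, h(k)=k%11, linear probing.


Insert 11: h=0 -> slot 0
Insert 25: h=3 -> slot 3
Insert 39: h=6 -> slot 6
Insert 86: h=9 -> slot 9
Insert 84: h=7 -> slot 7
Insert 4: h=4 -> slot 4
Insert 7: h=7, 1 probes -> slot 8

Table: [11, None, None, 25, 4, None, 39, 84, 7, 86, None]


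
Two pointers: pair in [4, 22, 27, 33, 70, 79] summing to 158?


lo=0(4)+hi=5(79)=83
lo=1(22)+hi=5(79)=101
lo=2(27)+hi=5(79)=106
lo=3(33)+hi=5(79)=112
lo=4(70)+hi=5(79)=149

No pair found


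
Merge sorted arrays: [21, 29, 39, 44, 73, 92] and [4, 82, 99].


Take 4 from B
Take 21 from A
Take 29 from A
Take 39 from A
Take 44 from A
Take 73 from A
Take 82 from B
Take 92 from A

Merged: [4, 21, 29, 39, 44, 73, 82, 92, 99]


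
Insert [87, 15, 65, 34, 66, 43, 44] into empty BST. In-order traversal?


Insert 87: root
Insert 15: L from 87
Insert 65: L from 87 -> R from 15
Insert 34: L from 87 -> R from 15 -> L from 65
Insert 66: L from 87 -> R from 15 -> R from 65
Insert 43: L from 87 -> R from 15 -> L from 65 -> R from 34
Insert 44: L from 87 -> R from 15 -> L from 65 -> R from 34 -> R from 43

In-order: [15, 34, 43, 44, 65, 66, 87]


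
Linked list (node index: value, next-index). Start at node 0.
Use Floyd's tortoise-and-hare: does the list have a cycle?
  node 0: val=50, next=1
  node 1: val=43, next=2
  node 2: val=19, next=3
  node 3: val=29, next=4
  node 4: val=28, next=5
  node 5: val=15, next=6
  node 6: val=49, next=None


Floyd's tortoise (slow, +1) and hare (fast, +2):
  init: slow=0, fast=0
  step 1: slow=1, fast=2
  step 2: slow=2, fast=4
  step 3: slow=3, fast=6
  step 4: fast -> None, no cycle

Cycle: no


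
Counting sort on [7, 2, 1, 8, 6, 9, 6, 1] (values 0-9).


Input: [7, 2, 1, 8, 6, 9, 6, 1]
Counts: [0, 2, 1, 0, 0, 0, 2, 1, 1, 1]

Sorted: [1, 1, 2, 6, 6, 7, 8, 9]


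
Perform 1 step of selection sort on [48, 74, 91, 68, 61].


Initial: [48, 74, 91, 68, 61]
Step 1: min=48 at 0
  Swap: [48, 74, 91, 68, 61]

After 1 step: [48, 74, 91, 68, 61]


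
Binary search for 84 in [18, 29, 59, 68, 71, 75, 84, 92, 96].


Step 1: lo=0, hi=8, mid=4, val=71
Step 2: lo=5, hi=8, mid=6, val=84

Found at index 6


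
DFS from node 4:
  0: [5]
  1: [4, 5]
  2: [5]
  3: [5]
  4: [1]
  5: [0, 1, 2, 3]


Visit 4, push [1]
Visit 1, push [5]
Visit 5, push [3, 2, 0]
Visit 0, push []
Visit 2, push []
Visit 3, push []

DFS order: [4, 1, 5, 0, 2, 3]


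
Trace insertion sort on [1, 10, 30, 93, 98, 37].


Initial: [1, 10, 30, 93, 98, 37]
Insert 10: [1, 10, 30, 93, 98, 37]
Insert 30: [1, 10, 30, 93, 98, 37]
Insert 93: [1, 10, 30, 93, 98, 37]
Insert 98: [1, 10, 30, 93, 98, 37]
Insert 37: [1, 10, 30, 37, 93, 98]

Sorted: [1, 10, 30, 37, 93, 98]


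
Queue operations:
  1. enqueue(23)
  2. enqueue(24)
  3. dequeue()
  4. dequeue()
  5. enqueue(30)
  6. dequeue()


enqueue(23) -> [23]
enqueue(24) -> [23, 24]
dequeue()->23, [24]
dequeue()->24, []
enqueue(30) -> [30]
dequeue()->30, []

Final queue: []


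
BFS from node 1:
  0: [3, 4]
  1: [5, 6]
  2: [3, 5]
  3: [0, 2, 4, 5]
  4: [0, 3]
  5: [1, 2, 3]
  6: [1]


Visit 1, enqueue [5, 6]
Visit 5, enqueue [2, 3]
Visit 6, enqueue []
Visit 2, enqueue []
Visit 3, enqueue [0, 4]
Visit 0, enqueue []
Visit 4, enqueue []

BFS order: [1, 5, 6, 2, 3, 0, 4]


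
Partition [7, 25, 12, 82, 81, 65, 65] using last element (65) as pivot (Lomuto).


Pivot: 65
  7 <= 65: advance i (no swap)
  25 <= 65: advance i (no swap)
  12 <= 65: advance i (no swap)
  65 <= 65: swap -> [7, 25, 12, 65, 81, 82, 65]
Place pivot at 4: [7, 25, 12, 65, 65, 82, 81]

Partitioned: [7, 25, 12, 65, 65, 82, 81]


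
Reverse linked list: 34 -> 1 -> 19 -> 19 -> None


Step 1: curr=34, set curr.next=prev(None) | reversed so far: 34
Step 2: curr=1, set curr.next=prev(34) | reversed so far: 1 -> 34
Step 3: curr=19, set curr.next=prev(1) | reversed so far: 19 -> 1 -> 34
Step 4: curr=19, set curr.next=prev(19) | reversed so far: 19 -> 19 -> 1 -> 34

19 -> 19 -> 1 -> 34 -> None


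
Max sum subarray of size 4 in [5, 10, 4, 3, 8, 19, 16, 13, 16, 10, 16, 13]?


[0:4]: 22
[1:5]: 25
[2:6]: 34
[3:7]: 46
[4:8]: 56
[5:9]: 64
[6:10]: 55
[7:11]: 55
[8:12]: 55

Max: 64 at [5:9]


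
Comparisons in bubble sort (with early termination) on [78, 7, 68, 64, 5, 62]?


Algorithm: bubble sort (with early termination)
Input: [78, 7, 68, 64, 5, 62]
Sorted: [5, 7, 62, 64, 68, 78]

15


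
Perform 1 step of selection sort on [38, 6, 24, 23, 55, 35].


Initial: [38, 6, 24, 23, 55, 35]
Step 1: min=6 at 1
  Swap: [6, 38, 24, 23, 55, 35]

After 1 step: [6, 38, 24, 23, 55, 35]


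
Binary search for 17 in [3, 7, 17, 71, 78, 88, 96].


Step 1: lo=0, hi=6, mid=3, val=71
Step 2: lo=0, hi=2, mid=1, val=7
Step 3: lo=2, hi=2, mid=2, val=17

Found at index 2


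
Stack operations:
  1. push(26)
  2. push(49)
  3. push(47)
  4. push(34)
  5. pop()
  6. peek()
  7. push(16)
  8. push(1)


push(26) -> [26]
push(49) -> [26, 49]
push(47) -> [26, 49, 47]
push(34) -> [26, 49, 47, 34]
pop()->34, [26, 49, 47]
peek()->47
push(16) -> [26, 49, 47, 16]
push(1) -> [26, 49, 47, 16, 1]

Final stack: [26, 49, 47, 16, 1]


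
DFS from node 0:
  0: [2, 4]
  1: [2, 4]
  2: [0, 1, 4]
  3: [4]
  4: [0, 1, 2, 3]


Visit 0, push [4, 2]
Visit 2, push [4, 1]
Visit 1, push [4]
Visit 4, push [3]
Visit 3, push []

DFS order: [0, 2, 1, 4, 3]


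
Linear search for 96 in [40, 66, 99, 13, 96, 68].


i=0: 40!=96
i=1: 66!=96
i=2: 99!=96
i=3: 13!=96
i=4: 96==96 found!

Found at 4, 5 comps


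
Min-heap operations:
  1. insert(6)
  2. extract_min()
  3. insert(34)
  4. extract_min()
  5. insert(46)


insert(6) -> [6]
extract_min()->6, []
insert(34) -> [34]
extract_min()->34, []
insert(46) -> [46]

Final heap: [46]


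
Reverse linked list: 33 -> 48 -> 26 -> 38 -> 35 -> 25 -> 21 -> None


Step 1: curr=33, set curr.next=prev(None) | reversed so far: 33
Step 2: curr=48, set curr.next=prev(33) | reversed so far: 48 -> 33
Step 3: curr=26, set curr.next=prev(48) | reversed so far: 26 -> 48 -> 33
Step 4: curr=38, set curr.next=prev(26) | reversed so far: 38 -> 26 -> 48 -> 33
Step 5: curr=35, set curr.next=prev(38) | reversed so far: 35 -> 38 -> 26 -> 48 -> 33
Step 6: curr=25, set curr.next=prev(35) | reversed so far: 25 -> 35 -> 38 -> 26 -> 48 -> 33
Step 7: curr=21, set curr.next=prev(25) | reversed so far: 21 -> 25 -> 35 -> 38 -> 26 -> 48 -> 33

21 -> 25 -> 35 -> 38 -> 26 -> 48 -> 33 -> None


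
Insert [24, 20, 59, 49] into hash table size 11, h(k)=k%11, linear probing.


Insert 24: h=2 -> slot 2
Insert 20: h=9 -> slot 9
Insert 59: h=4 -> slot 4
Insert 49: h=5 -> slot 5

Table: [None, None, 24, None, 59, 49, None, None, None, 20, None]


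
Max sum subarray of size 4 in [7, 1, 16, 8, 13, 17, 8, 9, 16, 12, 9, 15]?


[0:4]: 32
[1:5]: 38
[2:6]: 54
[3:7]: 46
[4:8]: 47
[5:9]: 50
[6:10]: 45
[7:11]: 46
[8:12]: 52

Max: 54 at [2:6]


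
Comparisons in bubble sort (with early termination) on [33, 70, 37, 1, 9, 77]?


Algorithm: bubble sort (with early termination)
Input: [33, 70, 37, 1, 9, 77]
Sorted: [1, 9, 33, 37, 70, 77]

14


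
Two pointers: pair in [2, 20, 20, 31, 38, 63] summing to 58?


lo=0(2)+hi=5(63)=65
lo=0(2)+hi=4(38)=40
lo=1(20)+hi=4(38)=58

Yes: 20+38=58


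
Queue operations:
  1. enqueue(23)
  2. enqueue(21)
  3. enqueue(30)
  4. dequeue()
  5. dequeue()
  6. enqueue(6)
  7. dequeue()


enqueue(23) -> [23]
enqueue(21) -> [23, 21]
enqueue(30) -> [23, 21, 30]
dequeue()->23, [21, 30]
dequeue()->21, [30]
enqueue(6) -> [30, 6]
dequeue()->30, [6]

Final queue: [6]


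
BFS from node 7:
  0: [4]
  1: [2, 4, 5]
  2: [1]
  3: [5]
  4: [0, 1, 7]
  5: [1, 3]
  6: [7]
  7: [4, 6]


Visit 7, enqueue [4, 6]
Visit 4, enqueue [0, 1]
Visit 6, enqueue []
Visit 0, enqueue []
Visit 1, enqueue [2, 5]
Visit 2, enqueue []
Visit 5, enqueue [3]
Visit 3, enqueue []

BFS order: [7, 4, 6, 0, 1, 2, 5, 3]


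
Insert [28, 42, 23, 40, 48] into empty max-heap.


Insert 28: [28]
Insert 42: [42, 28]
Insert 23: [42, 28, 23]
Insert 40: [42, 40, 23, 28]
Insert 48: [48, 42, 23, 28, 40]

Final heap: [48, 42, 23, 28, 40]


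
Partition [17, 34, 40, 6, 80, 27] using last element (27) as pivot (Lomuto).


Pivot: 27
  17 <= 27: advance i (no swap)
  6 <= 27: swap -> [17, 6, 40, 34, 80, 27]
Place pivot at 2: [17, 6, 27, 34, 80, 40]

Partitioned: [17, 6, 27, 34, 80, 40]


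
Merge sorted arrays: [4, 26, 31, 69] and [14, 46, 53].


Take 4 from A
Take 14 from B
Take 26 from A
Take 31 from A
Take 46 from B
Take 53 from B

Merged: [4, 14, 26, 31, 46, 53, 69]


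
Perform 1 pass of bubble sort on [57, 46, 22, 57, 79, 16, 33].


Initial: [57, 46, 22, 57, 79, 16, 33]
Pass 1: [46, 22, 57, 57, 16, 33, 79] (4 swaps)

After 1 pass: [46, 22, 57, 57, 16, 33, 79]


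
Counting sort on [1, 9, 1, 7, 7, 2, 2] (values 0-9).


Input: [1, 9, 1, 7, 7, 2, 2]
Counts: [0, 2, 2, 0, 0, 0, 0, 2, 0, 1]

Sorted: [1, 1, 2, 2, 7, 7, 9]


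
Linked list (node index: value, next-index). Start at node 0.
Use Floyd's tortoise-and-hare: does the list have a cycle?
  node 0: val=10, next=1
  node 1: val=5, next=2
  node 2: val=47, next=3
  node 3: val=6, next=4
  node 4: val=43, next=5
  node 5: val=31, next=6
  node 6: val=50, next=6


Floyd's tortoise (slow, +1) and hare (fast, +2):
  init: slow=0, fast=0
  step 1: slow=1, fast=2
  step 2: slow=2, fast=4
  step 3: slow=3, fast=6
  step 4: slow=4, fast=6
  step 5: slow=5, fast=6
  step 6: slow=6, fast=6
  slow == fast at node 6: cycle detected

Cycle: yes


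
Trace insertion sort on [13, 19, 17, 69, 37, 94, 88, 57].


Initial: [13, 19, 17, 69, 37, 94, 88, 57]
Insert 19: [13, 19, 17, 69, 37, 94, 88, 57]
Insert 17: [13, 17, 19, 69, 37, 94, 88, 57]
Insert 69: [13, 17, 19, 69, 37, 94, 88, 57]
Insert 37: [13, 17, 19, 37, 69, 94, 88, 57]
Insert 94: [13, 17, 19, 37, 69, 94, 88, 57]
Insert 88: [13, 17, 19, 37, 69, 88, 94, 57]
Insert 57: [13, 17, 19, 37, 57, 69, 88, 94]

Sorted: [13, 17, 19, 37, 57, 69, 88, 94]


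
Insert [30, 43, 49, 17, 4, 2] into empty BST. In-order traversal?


Insert 30: root
Insert 43: R from 30
Insert 49: R from 30 -> R from 43
Insert 17: L from 30
Insert 4: L from 30 -> L from 17
Insert 2: L from 30 -> L from 17 -> L from 4

In-order: [2, 4, 17, 30, 43, 49]


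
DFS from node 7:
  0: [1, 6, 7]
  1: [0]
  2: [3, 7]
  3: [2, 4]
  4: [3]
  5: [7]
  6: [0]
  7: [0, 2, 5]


Visit 7, push [5, 2, 0]
Visit 0, push [6, 1]
Visit 1, push []
Visit 6, push []
Visit 2, push [3]
Visit 3, push [4]
Visit 4, push []
Visit 5, push []

DFS order: [7, 0, 1, 6, 2, 3, 4, 5]


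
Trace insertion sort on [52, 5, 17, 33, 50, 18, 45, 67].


Initial: [52, 5, 17, 33, 50, 18, 45, 67]
Insert 5: [5, 52, 17, 33, 50, 18, 45, 67]
Insert 17: [5, 17, 52, 33, 50, 18, 45, 67]
Insert 33: [5, 17, 33, 52, 50, 18, 45, 67]
Insert 50: [5, 17, 33, 50, 52, 18, 45, 67]
Insert 18: [5, 17, 18, 33, 50, 52, 45, 67]
Insert 45: [5, 17, 18, 33, 45, 50, 52, 67]
Insert 67: [5, 17, 18, 33, 45, 50, 52, 67]

Sorted: [5, 17, 18, 33, 45, 50, 52, 67]


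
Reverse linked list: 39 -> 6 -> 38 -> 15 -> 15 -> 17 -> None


Step 1: curr=39, set curr.next=prev(None) | reversed so far: 39
Step 2: curr=6, set curr.next=prev(39) | reversed so far: 6 -> 39
Step 3: curr=38, set curr.next=prev(6) | reversed so far: 38 -> 6 -> 39
Step 4: curr=15, set curr.next=prev(38) | reversed so far: 15 -> 38 -> 6 -> 39
Step 5: curr=15, set curr.next=prev(15) | reversed so far: 15 -> 15 -> 38 -> 6 -> 39
Step 6: curr=17, set curr.next=prev(15) | reversed so far: 17 -> 15 -> 15 -> 38 -> 6 -> 39

17 -> 15 -> 15 -> 38 -> 6 -> 39 -> None


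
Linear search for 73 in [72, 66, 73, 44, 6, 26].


i=0: 72!=73
i=1: 66!=73
i=2: 73==73 found!

Found at 2, 3 comps


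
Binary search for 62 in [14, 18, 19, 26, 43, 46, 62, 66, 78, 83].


Step 1: lo=0, hi=9, mid=4, val=43
Step 2: lo=5, hi=9, mid=7, val=66
Step 3: lo=5, hi=6, mid=5, val=46
Step 4: lo=6, hi=6, mid=6, val=62

Found at index 6


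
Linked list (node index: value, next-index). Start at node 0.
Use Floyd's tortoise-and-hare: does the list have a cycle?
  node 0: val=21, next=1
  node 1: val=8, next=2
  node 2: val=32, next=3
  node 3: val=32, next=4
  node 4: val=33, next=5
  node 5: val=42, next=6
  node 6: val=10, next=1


Floyd's tortoise (slow, +1) and hare (fast, +2):
  init: slow=0, fast=0
  step 1: slow=1, fast=2
  step 2: slow=2, fast=4
  step 3: slow=3, fast=6
  step 4: slow=4, fast=2
  step 5: slow=5, fast=4
  step 6: slow=6, fast=6
  slow == fast at node 6: cycle detected

Cycle: yes


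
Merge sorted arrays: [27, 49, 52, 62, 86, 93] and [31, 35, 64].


Take 27 from A
Take 31 from B
Take 35 from B
Take 49 from A
Take 52 from A
Take 62 from A
Take 64 from B

Merged: [27, 31, 35, 49, 52, 62, 64, 86, 93]


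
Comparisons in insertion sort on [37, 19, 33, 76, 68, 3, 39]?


Algorithm: insertion sort
Input: [37, 19, 33, 76, 68, 3, 39]
Sorted: [3, 19, 33, 37, 39, 68, 76]

14


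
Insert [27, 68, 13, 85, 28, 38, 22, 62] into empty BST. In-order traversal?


Insert 27: root
Insert 68: R from 27
Insert 13: L from 27
Insert 85: R from 27 -> R from 68
Insert 28: R from 27 -> L from 68
Insert 38: R from 27 -> L from 68 -> R from 28
Insert 22: L from 27 -> R from 13
Insert 62: R from 27 -> L from 68 -> R from 28 -> R from 38

In-order: [13, 22, 27, 28, 38, 62, 68, 85]


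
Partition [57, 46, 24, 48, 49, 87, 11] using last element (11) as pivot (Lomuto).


Pivot: 11
Place pivot at 0: [11, 46, 24, 48, 49, 87, 57]

Partitioned: [11, 46, 24, 48, 49, 87, 57]


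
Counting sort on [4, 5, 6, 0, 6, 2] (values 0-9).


Input: [4, 5, 6, 0, 6, 2]
Counts: [1, 0, 1, 0, 1, 1, 2, 0, 0, 0]

Sorted: [0, 2, 4, 5, 6, 6]


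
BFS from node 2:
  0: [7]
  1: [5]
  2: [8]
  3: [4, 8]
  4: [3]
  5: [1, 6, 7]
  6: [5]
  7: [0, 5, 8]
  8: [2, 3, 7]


Visit 2, enqueue [8]
Visit 8, enqueue [3, 7]
Visit 3, enqueue [4]
Visit 7, enqueue [0, 5]
Visit 4, enqueue []
Visit 0, enqueue []
Visit 5, enqueue [1, 6]
Visit 1, enqueue []
Visit 6, enqueue []

BFS order: [2, 8, 3, 7, 4, 0, 5, 1, 6]


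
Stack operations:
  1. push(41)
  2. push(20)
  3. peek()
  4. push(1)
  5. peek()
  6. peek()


push(41) -> [41]
push(20) -> [41, 20]
peek()->20
push(1) -> [41, 20, 1]
peek()->1
peek()->1

Final stack: [41, 20, 1]


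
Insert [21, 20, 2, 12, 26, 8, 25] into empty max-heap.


Insert 21: [21]
Insert 20: [21, 20]
Insert 2: [21, 20, 2]
Insert 12: [21, 20, 2, 12]
Insert 26: [26, 21, 2, 12, 20]
Insert 8: [26, 21, 8, 12, 20, 2]
Insert 25: [26, 21, 25, 12, 20, 2, 8]

Final heap: [26, 21, 25, 12, 20, 2, 8]


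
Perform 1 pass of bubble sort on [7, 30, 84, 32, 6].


Initial: [7, 30, 84, 32, 6]
Pass 1: [7, 30, 32, 6, 84] (2 swaps)

After 1 pass: [7, 30, 32, 6, 84]


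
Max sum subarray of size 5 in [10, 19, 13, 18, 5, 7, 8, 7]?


[0:5]: 65
[1:6]: 62
[2:7]: 51
[3:8]: 45

Max: 65 at [0:5]


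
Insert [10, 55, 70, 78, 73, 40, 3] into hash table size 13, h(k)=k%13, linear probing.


Insert 10: h=10 -> slot 10
Insert 55: h=3 -> slot 3
Insert 70: h=5 -> slot 5
Insert 78: h=0 -> slot 0
Insert 73: h=8 -> slot 8
Insert 40: h=1 -> slot 1
Insert 3: h=3, 1 probes -> slot 4

Table: [78, 40, None, 55, 3, 70, None, None, 73, None, 10, None, None]


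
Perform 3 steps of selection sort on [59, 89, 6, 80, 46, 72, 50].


Initial: [59, 89, 6, 80, 46, 72, 50]
Step 1: min=6 at 2
  Swap: [6, 89, 59, 80, 46, 72, 50]
Step 2: min=46 at 4
  Swap: [6, 46, 59, 80, 89, 72, 50]
Step 3: min=50 at 6
  Swap: [6, 46, 50, 80, 89, 72, 59]

After 3 steps: [6, 46, 50, 80, 89, 72, 59]


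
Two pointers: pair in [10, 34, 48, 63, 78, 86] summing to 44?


lo=0(10)+hi=5(86)=96
lo=0(10)+hi=4(78)=88
lo=0(10)+hi=3(63)=73
lo=0(10)+hi=2(48)=58
lo=0(10)+hi=1(34)=44

Yes: 10+34=44


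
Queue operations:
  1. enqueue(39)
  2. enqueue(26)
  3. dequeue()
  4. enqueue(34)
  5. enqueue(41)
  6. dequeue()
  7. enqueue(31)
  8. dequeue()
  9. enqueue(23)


enqueue(39) -> [39]
enqueue(26) -> [39, 26]
dequeue()->39, [26]
enqueue(34) -> [26, 34]
enqueue(41) -> [26, 34, 41]
dequeue()->26, [34, 41]
enqueue(31) -> [34, 41, 31]
dequeue()->34, [41, 31]
enqueue(23) -> [41, 31, 23]

Final queue: [41, 31, 23]


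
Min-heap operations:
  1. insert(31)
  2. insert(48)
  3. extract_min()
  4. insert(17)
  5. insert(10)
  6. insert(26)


insert(31) -> [31]
insert(48) -> [31, 48]
extract_min()->31, [48]
insert(17) -> [17, 48]
insert(10) -> [10, 48, 17]
insert(26) -> [10, 26, 17, 48]

Final heap: [10, 26, 17, 48]


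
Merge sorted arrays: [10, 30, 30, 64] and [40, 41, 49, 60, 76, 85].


Take 10 from A
Take 30 from A
Take 30 from A
Take 40 from B
Take 41 from B
Take 49 from B
Take 60 from B
Take 64 from A

Merged: [10, 30, 30, 40, 41, 49, 60, 64, 76, 85]


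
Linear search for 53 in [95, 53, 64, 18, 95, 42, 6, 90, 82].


i=0: 95!=53
i=1: 53==53 found!

Found at 1, 2 comps


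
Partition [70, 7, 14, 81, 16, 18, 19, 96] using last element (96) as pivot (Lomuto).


Pivot: 96
  70 <= 96: advance i (no swap)
  7 <= 96: advance i (no swap)
  14 <= 96: advance i (no swap)
  81 <= 96: advance i (no swap)
  16 <= 96: advance i (no swap)
  18 <= 96: advance i (no swap)
  19 <= 96: advance i (no swap)
Place pivot at 7: [70, 7, 14, 81, 16, 18, 19, 96]

Partitioned: [70, 7, 14, 81, 16, 18, 19, 96]


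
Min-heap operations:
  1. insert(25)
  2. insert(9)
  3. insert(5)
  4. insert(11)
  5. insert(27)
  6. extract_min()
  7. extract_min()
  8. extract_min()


insert(25) -> [25]
insert(9) -> [9, 25]
insert(5) -> [5, 25, 9]
insert(11) -> [5, 11, 9, 25]
insert(27) -> [5, 11, 9, 25, 27]
extract_min()->5, [9, 11, 27, 25]
extract_min()->9, [11, 25, 27]
extract_min()->11, [25, 27]

Final heap: [25, 27]


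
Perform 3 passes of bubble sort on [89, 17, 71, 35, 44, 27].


Initial: [89, 17, 71, 35, 44, 27]
Pass 1: [17, 71, 35, 44, 27, 89] (5 swaps)
Pass 2: [17, 35, 44, 27, 71, 89] (3 swaps)
Pass 3: [17, 35, 27, 44, 71, 89] (1 swaps)

After 3 passes: [17, 35, 27, 44, 71, 89]


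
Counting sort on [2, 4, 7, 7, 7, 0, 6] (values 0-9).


Input: [2, 4, 7, 7, 7, 0, 6]
Counts: [1, 0, 1, 0, 1, 0, 1, 3, 0, 0]

Sorted: [0, 2, 4, 6, 7, 7, 7]


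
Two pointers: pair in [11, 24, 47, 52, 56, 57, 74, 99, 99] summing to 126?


lo=0(11)+hi=8(99)=110
lo=1(24)+hi=8(99)=123
lo=2(47)+hi=8(99)=146
lo=2(47)+hi=7(99)=146
lo=2(47)+hi=6(74)=121
lo=3(52)+hi=6(74)=126

Yes: 52+74=126


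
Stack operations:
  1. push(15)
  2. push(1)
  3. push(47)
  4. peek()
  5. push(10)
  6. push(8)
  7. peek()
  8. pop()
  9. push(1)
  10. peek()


push(15) -> [15]
push(1) -> [15, 1]
push(47) -> [15, 1, 47]
peek()->47
push(10) -> [15, 1, 47, 10]
push(8) -> [15, 1, 47, 10, 8]
peek()->8
pop()->8, [15, 1, 47, 10]
push(1) -> [15, 1, 47, 10, 1]
peek()->1

Final stack: [15, 1, 47, 10, 1]


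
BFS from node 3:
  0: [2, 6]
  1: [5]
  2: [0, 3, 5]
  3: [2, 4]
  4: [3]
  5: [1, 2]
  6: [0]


Visit 3, enqueue [2, 4]
Visit 2, enqueue [0, 5]
Visit 4, enqueue []
Visit 0, enqueue [6]
Visit 5, enqueue [1]
Visit 6, enqueue []
Visit 1, enqueue []

BFS order: [3, 2, 4, 0, 5, 6, 1]


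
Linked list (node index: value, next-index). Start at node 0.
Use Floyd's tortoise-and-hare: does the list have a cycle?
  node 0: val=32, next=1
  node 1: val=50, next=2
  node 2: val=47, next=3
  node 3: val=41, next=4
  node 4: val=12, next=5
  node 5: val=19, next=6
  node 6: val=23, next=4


Floyd's tortoise (slow, +1) and hare (fast, +2):
  init: slow=0, fast=0
  step 1: slow=1, fast=2
  step 2: slow=2, fast=4
  step 3: slow=3, fast=6
  step 4: slow=4, fast=5
  step 5: slow=5, fast=4
  step 6: slow=6, fast=6
  slow == fast at node 6: cycle detected

Cycle: yes


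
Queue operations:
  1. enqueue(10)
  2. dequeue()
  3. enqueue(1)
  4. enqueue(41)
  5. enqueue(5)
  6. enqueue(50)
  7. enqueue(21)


enqueue(10) -> [10]
dequeue()->10, []
enqueue(1) -> [1]
enqueue(41) -> [1, 41]
enqueue(5) -> [1, 41, 5]
enqueue(50) -> [1, 41, 5, 50]
enqueue(21) -> [1, 41, 5, 50, 21]

Final queue: [1, 41, 5, 50, 21]


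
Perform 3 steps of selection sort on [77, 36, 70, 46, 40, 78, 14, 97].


Initial: [77, 36, 70, 46, 40, 78, 14, 97]
Step 1: min=14 at 6
  Swap: [14, 36, 70, 46, 40, 78, 77, 97]
Step 2: min=36 at 1
  Swap: [14, 36, 70, 46, 40, 78, 77, 97]
Step 3: min=40 at 4
  Swap: [14, 36, 40, 46, 70, 78, 77, 97]

After 3 steps: [14, 36, 40, 46, 70, 78, 77, 97]


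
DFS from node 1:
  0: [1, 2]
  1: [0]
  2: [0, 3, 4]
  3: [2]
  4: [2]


Visit 1, push [0]
Visit 0, push [2]
Visit 2, push [4, 3]
Visit 3, push []
Visit 4, push []

DFS order: [1, 0, 2, 3, 4]


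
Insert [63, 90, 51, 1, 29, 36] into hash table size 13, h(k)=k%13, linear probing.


Insert 63: h=11 -> slot 11
Insert 90: h=12 -> slot 12
Insert 51: h=12, 1 probes -> slot 0
Insert 1: h=1 -> slot 1
Insert 29: h=3 -> slot 3
Insert 36: h=10 -> slot 10

Table: [51, 1, None, 29, None, None, None, None, None, None, 36, 63, 90]


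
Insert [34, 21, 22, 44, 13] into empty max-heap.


Insert 34: [34]
Insert 21: [34, 21]
Insert 22: [34, 21, 22]
Insert 44: [44, 34, 22, 21]
Insert 13: [44, 34, 22, 21, 13]

Final heap: [44, 34, 22, 21, 13]


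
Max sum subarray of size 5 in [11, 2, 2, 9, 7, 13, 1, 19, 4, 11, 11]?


[0:5]: 31
[1:6]: 33
[2:7]: 32
[3:8]: 49
[4:9]: 44
[5:10]: 48
[6:11]: 46

Max: 49 at [3:8]


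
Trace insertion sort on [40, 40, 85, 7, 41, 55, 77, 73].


Initial: [40, 40, 85, 7, 41, 55, 77, 73]
Insert 40: [40, 40, 85, 7, 41, 55, 77, 73]
Insert 85: [40, 40, 85, 7, 41, 55, 77, 73]
Insert 7: [7, 40, 40, 85, 41, 55, 77, 73]
Insert 41: [7, 40, 40, 41, 85, 55, 77, 73]
Insert 55: [7, 40, 40, 41, 55, 85, 77, 73]
Insert 77: [7, 40, 40, 41, 55, 77, 85, 73]
Insert 73: [7, 40, 40, 41, 55, 73, 77, 85]

Sorted: [7, 40, 40, 41, 55, 73, 77, 85]


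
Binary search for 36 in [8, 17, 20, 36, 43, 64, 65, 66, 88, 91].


Step 1: lo=0, hi=9, mid=4, val=43
Step 2: lo=0, hi=3, mid=1, val=17
Step 3: lo=2, hi=3, mid=2, val=20
Step 4: lo=3, hi=3, mid=3, val=36

Found at index 3


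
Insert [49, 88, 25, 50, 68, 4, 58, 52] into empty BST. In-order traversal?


Insert 49: root
Insert 88: R from 49
Insert 25: L from 49
Insert 50: R from 49 -> L from 88
Insert 68: R from 49 -> L from 88 -> R from 50
Insert 4: L from 49 -> L from 25
Insert 58: R from 49 -> L from 88 -> R from 50 -> L from 68
Insert 52: R from 49 -> L from 88 -> R from 50 -> L from 68 -> L from 58

In-order: [4, 25, 49, 50, 52, 58, 68, 88]


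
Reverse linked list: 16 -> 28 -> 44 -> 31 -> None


Step 1: curr=16, set curr.next=prev(None) | reversed so far: 16
Step 2: curr=28, set curr.next=prev(16) | reversed so far: 28 -> 16
Step 3: curr=44, set curr.next=prev(28) | reversed so far: 44 -> 28 -> 16
Step 4: curr=31, set curr.next=prev(44) | reversed so far: 31 -> 44 -> 28 -> 16

31 -> 44 -> 28 -> 16 -> None


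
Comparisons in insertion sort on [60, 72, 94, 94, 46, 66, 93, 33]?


Algorithm: insertion sort
Input: [60, 72, 94, 94, 46, 66, 93, 33]
Sorted: [33, 46, 60, 66, 72, 93, 94, 94]

21


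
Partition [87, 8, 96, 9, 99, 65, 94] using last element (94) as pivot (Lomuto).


Pivot: 94
  87 <= 94: advance i (no swap)
  8 <= 94: advance i (no swap)
  9 <= 94: swap -> [87, 8, 9, 96, 99, 65, 94]
  65 <= 94: swap -> [87, 8, 9, 65, 99, 96, 94]
Place pivot at 4: [87, 8, 9, 65, 94, 96, 99]

Partitioned: [87, 8, 9, 65, 94, 96, 99]


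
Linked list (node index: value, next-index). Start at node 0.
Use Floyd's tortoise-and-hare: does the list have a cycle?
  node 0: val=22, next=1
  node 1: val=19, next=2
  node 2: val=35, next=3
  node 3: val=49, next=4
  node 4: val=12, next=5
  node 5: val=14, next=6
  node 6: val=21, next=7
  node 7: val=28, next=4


Floyd's tortoise (slow, +1) and hare (fast, +2):
  init: slow=0, fast=0
  step 1: slow=1, fast=2
  step 2: slow=2, fast=4
  step 3: slow=3, fast=6
  step 4: slow=4, fast=4
  slow == fast at node 4: cycle detected

Cycle: yes


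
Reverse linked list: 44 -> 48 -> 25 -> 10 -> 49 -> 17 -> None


Step 1: curr=44, set curr.next=prev(None) | reversed so far: 44
Step 2: curr=48, set curr.next=prev(44) | reversed so far: 48 -> 44
Step 3: curr=25, set curr.next=prev(48) | reversed so far: 25 -> 48 -> 44
Step 4: curr=10, set curr.next=prev(25) | reversed so far: 10 -> 25 -> 48 -> 44
Step 5: curr=49, set curr.next=prev(10) | reversed so far: 49 -> 10 -> 25 -> 48 -> 44
Step 6: curr=17, set curr.next=prev(49) | reversed so far: 17 -> 49 -> 10 -> 25 -> 48 -> 44

17 -> 49 -> 10 -> 25 -> 48 -> 44 -> None


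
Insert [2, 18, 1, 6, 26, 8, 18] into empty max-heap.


Insert 2: [2]
Insert 18: [18, 2]
Insert 1: [18, 2, 1]
Insert 6: [18, 6, 1, 2]
Insert 26: [26, 18, 1, 2, 6]
Insert 8: [26, 18, 8, 2, 6, 1]
Insert 18: [26, 18, 18, 2, 6, 1, 8]

Final heap: [26, 18, 18, 2, 6, 1, 8]


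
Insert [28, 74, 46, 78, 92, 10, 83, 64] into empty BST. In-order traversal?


Insert 28: root
Insert 74: R from 28
Insert 46: R from 28 -> L from 74
Insert 78: R from 28 -> R from 74
Insert 92: R from 28 -> R from 74 -> R from 78
Insert 10: L from 28
Insert 83: R from 28 -> R from 74 -> R from 78 -> L from 92
Insert 64: R from 28 -> L from 74 -> R from 46

In-order: [10, 28, 46, 64, 74, 78, 83, 92]


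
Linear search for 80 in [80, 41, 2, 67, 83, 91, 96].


i=0: 80==80 found!

Found at 0, 1 comps


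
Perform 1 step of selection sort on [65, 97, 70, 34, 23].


Initial: [65, 97, 70, 34, 23]
Step 1: min=23 at 4
  Swap: [23, 97, 70, 34, 65]

After 1 step: [23, 97, 70, 34, 65]


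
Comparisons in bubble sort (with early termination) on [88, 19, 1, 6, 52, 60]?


Algorithm: bubble sort (with early termination)
Input: [88, 19, 1, 6, 52, 60]
Sorted: [1, 6, 19, 52, 60, 88]

12


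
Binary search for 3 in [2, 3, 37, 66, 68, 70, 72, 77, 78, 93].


Step 1: lo=0, hi=9, mid=4, val=68
Step 2: lo=0, hi=3, mid=1, val=3

Found at index 1


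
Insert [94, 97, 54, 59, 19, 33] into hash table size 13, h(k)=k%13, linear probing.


Insert 94: h=3 -> slot 3
Insert 97: h=6 -> slot 6
Insert 54: h=2 -> slot 2
Insert 59: h=7 -> slot 7
Insert 19: h=6, 2 probes -> slot 8
Insert 33: h=7, 2 probes -> slot 9

Table: [None, None, 54, 94, None, None, 97, 59, 19, 33, None, None, None]


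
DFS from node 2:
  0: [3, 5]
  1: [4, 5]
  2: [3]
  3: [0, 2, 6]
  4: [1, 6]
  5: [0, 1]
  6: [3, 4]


Visit 2, push [3]
Visit 3, push [6, 0]
Visit 0, push [5]
Visit 5, push [1]
Visit 1, push [4]
Visit 4, push [6]
Visit 6, push []

DFS order: [2, 3, 0, 5, 1, 4, 6]


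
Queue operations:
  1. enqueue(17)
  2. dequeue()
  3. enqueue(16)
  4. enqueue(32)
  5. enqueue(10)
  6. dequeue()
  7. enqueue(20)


enqueue(17) -> [17]
dequeue()->17, []
enqueue(16) -> [16]
enqueue(32) -> [16, 32]
enqueue(10) -> [16, 32, 10]
dequeue()->16, [32, 10]
enqueue(20) -> [32, 10, 20]

Final queue: [32, 10, 20]


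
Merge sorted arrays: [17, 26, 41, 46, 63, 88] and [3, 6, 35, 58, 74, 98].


Take 3 from B
Take 6 from B
Take 17 from A
Take 26 from A
Take 35 from B
Take 41 from A
Take 46 from A
Take 58 from B
Take 63 from A
Take 74 from B
Take 88 from A

Merged: [3, 6, 17, 26, 35, 41, 46, 58, 63, 74, 88, 98]


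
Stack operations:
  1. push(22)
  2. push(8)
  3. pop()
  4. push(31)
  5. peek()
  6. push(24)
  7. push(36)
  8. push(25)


push(22) -> [22]
push(8) -> [22, 8]
pop()->8, [22]
push(31) -> [22, 31]
peek()->31
push(24) -> [22, 31, 24]
push(36) -> [22, 31, 24, 36]
push(25) -> [22, 31, 24, 36, 25]

Final stack: [22, 31, 24, 36, 25]


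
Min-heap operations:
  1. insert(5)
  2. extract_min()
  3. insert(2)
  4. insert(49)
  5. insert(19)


insert(5) -> [5]
extract_min()->5, []
insert(2) -> [2]
insert(49) -> [2, 49]
insert(19) -> [2, 49, 19]

Final heap: [2, 49, 19]


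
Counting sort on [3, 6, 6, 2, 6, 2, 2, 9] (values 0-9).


Input: [3, 6, 6, 2, 6, 2, 2, 9]
Counts: [0, 0, 3, 1, 0, 0, 3, 0, 0, 1]

Sorted: [2, 2, 2, 3, 6, 6, 6, 9]


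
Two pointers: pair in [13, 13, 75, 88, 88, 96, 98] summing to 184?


lo=0(13)+hi=6(98)=111
lo=1(13)+hi=6(98)=111
lo=2(75)+hi=6(98)=173
lo=3(88)+hi=6(98)=186
lo=3(88)+hi=5(96)=184

Yes: 88+96=184


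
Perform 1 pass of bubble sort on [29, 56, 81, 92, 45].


Initial: [29, 56, 81, 92, 45]
Pass 1: [29, 56, 81, 45, 92] (1 swaps)

After 1 pass: [29, 56, 81, 45, 92]


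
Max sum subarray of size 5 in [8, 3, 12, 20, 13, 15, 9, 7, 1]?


[0:5]: 56
[1:6]: 63
[2:7]: 69
[3:8]: 64
[4:9]: 45

Max: 69 at [2:7]


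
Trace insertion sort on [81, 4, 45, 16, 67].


Initial: [81, 4, 45, 16, 67]
Insert 4: [4, 81, 45, 16, 67]
Insert 45: [4, 45, 81, 16, 67]
Insert 16: [4, 16, 45, 81, 67]
Insert 67: [4, 16, 45, 67, 81]

Sorted: [4, 16, 45, 67, 81]


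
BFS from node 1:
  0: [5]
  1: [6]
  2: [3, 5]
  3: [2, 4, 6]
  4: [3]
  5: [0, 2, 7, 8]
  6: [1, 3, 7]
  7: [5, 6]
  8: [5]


Visit 1, enqueue [6]
Visit 6, enqueue [3, 7]
Visit 3, enqueue [2, 4]
Visit 7, enqueue [5]
Visit 2, enqueue []
Visit 4, enqueue []
Visit 5, enqueue [0, 8]
Visit 0, enqueue []
Visit 8, enqueue []

BFS order: [1, 6, 3, 7, 2, 4, 5, 0, 8]


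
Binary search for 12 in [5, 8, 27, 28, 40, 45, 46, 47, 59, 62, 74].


Step 1: lo=0, hi=10, mid=5, val=45
Step 2: lo=0, hi=4, mid=2, val=27
Step 3: lo=0, hi=1, mid=0, val=5
Step 4: lo=1, hi=1, mid=1, val=8

Not found


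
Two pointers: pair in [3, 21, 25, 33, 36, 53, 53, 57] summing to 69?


lo=0(3)+hi=7(57)=60
lo=1(21)+hi=7(57)=78
lo=1(21)+hi=6(53)=74
lo=1(21)+hi=5(53)=74
lo=1(21)+hi=4(36)=57
lo=2(25)+hi=4(36)=61
lo=3(33)+hi=4(36)=69

Yes: 33+36=69


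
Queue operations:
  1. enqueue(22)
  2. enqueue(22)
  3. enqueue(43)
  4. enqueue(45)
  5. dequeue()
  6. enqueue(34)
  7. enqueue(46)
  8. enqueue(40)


enqueue(22) -> [22]
enqueue(22) -> [22, 22]
enqueue(43) -> [22, 22, 43]
enqueue(45) -> [22, 22, 43, 45]
dequeue()->22, [22, 43, 45]
enqueue(34) -> [22, 43, 45, 34]
enqueue(46) -> [22, 43, 45, 34, 46]
enqueue(40) -> [22, 43, 45, 34, 46, 40]

Final queue: [22, 43, 45, 34, 46, 40]


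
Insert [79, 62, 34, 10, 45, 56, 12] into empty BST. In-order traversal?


Insert 79: root
Insert 62: L from 79
Insert 34: L from 79 -> L from 62
Insert 10: L from 79 -> L from 62 -> L from 34
Insert 45: L from 79 -> L from 62 -> R from 34
Insert 56: L from 79 -> L from 62 -> R from 34 -> R from 45
Insert 12: L from 79 -> L from 62 -> L from 34 -> R from 10

In-order: [10, 12, 34, 45, 56, 62, 79]


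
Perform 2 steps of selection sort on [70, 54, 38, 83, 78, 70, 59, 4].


Initial: [70, 54, 38, 83, 78, 70, 59, 4]
Step 1: min=4 at 7
  Swap: [4, 54, 38, 83, 78, 70, 59, 70]
Step 2: min=38 at 2
  Swap: [4, 38, 54, 83, 78, 70, 59, 70]

After 2 steps: [4, 38, 54, 83, 78, 70, 59, 70]


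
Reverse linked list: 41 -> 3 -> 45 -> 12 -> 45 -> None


Step 1: curr=41, set curr.next=prev(None) | reversed so far: 41
Step 2: curr=3, set curr.next=prev(41) | reversed so far: 3 -> 41
Step 3: curr=45, set curr.next=prev(3) | reversed so far: 45 -> 3 -> 41
Step 4: curr=12, set curr.next=prev(45) | reversed so far: 12 -> 45 -> 3 -> 41
Step 5: curr=45, set curr.next=prev(12) | reversed so far: 45 -> 12 -> 45 -> 3 -> 41

45 -> 12 -> 45 -> 3 -> 41 -> None


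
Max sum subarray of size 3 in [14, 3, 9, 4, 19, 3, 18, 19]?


[0:3]: 26
[1:4]: 16
[2:5]: 32
[3:6]: 26
[4:7]: 40
[5:8]: 40

Max: 40 at [4:7]


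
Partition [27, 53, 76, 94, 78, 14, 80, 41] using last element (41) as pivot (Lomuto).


Pivot: 41
  27 <= 41: advance i (no swap)
  14 <= 41: swap -> [27, 14, 76, 94, 78, 53, 80, 41]
Place pivot at 2: [27, 14, 41, 94, 78, 53, 80, 76]

Partitioned: [27, 14, 41, 94, 78, 53, 80, 76]


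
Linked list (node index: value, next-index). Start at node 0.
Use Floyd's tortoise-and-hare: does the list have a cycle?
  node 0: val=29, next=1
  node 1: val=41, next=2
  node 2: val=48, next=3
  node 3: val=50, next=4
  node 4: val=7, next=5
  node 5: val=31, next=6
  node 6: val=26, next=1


Floyd's tortoise (slow, +1) and hare (fast, +2):
  init: slow=0, fast=0
  step 1: slow=1, fast=2
  step 2: slow=2, fast=4
  step 3: slow=3, fast=6
  step 4: slow=4, fast=2
  step 5: slow=5, fast=4
  step 6: slow=6, fast=6
  slow == fast at node 6: cycle detected

Cycle: yes


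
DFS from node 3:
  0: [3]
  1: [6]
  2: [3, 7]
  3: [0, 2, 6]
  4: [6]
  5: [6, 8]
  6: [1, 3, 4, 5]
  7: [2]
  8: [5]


Visit 3, push [6, 2, 0]
Visit 0, push []
Visit 2, push [7]
Visit 7, push []
Visit 6, push [5, 4, 1]
Visit 1, push []
Visit 4, push []
Visit 5, push [8]
Visit 8, push []

DFS order: [3, 0, 2, 7, 6, 1, 4, 5, 8]


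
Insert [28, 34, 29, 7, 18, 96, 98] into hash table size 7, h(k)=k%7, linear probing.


Insert 28: h=0 -> slot 0
Insert 34: h=6 -> slot 6
Insert 29: h=1 -> slot 1
Insert 7: h=0, 2 probes -> slot 2
Insert 18: h=4 -> slot 4
Insert 96: h=5 -> slot 5
Insert 98: h=0, 3 probes -> slot 3

Table: [28, 29, 7, 98, 18, 96, 34]


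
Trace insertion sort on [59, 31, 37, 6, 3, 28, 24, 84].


Initial: [59, 31, 37, 6, 3, 28, 24, 84]
Insert 31: [31, 59, 37, 6, 3, 28, 24, 84]
Insert 37: [31, 37, 59, 6, 3, 28, 24, 84]
Insert 6: [6, 31, 37, 59, 3, 28, 24, 84]
Insert 3: [3, 6, 31, 37, 59, 28, 24, 84]
Insert 28: [3, 6, 28, 31, 37, 59, 24, 84]
Insert 24: [3, 6, 24, 28, 31, 37, 59, 84]
Insert 84: [3, 6, 24, 28, 31, 37, 59, 84]

Sorted: [3, 6, 24, 28, 31, 37, 59, 84]


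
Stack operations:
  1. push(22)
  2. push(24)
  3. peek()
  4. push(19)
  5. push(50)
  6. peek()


push(22) -> [22]
push(24) -> [22, 24]
peek()->24
push(19) -> [22, 24, 19]
push(50) -> [22, 24, 19, 50]
peek()->50

Final stack: [22, 24, 19, 50]


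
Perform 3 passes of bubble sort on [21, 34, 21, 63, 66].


Initial: [21, 34, 21, 63, 66]
Pass 1: [21, 21, 34, 63, 66] (1 swaps)
Pass 2: [21, 21, 34, 63, 66] (0 swaps)
Pass 3: [21, 21, 34, 63, 66] (0 swaps)

After 3 passes: [21, 21, 34, 63, 66]


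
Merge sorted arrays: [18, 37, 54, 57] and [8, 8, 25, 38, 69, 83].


Take 8 from B
Take 8 from B
Take 18 from A
Take 25 from B
Take 37 from A
Take 38 from B
Take 54 from A
Take 57 from A

Merged: [8, 8, 18, 25, 37, 38, 54, 57, 69, 83]


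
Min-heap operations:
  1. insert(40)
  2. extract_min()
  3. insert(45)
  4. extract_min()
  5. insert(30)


insert(40) -> [40]
extract_min()->40, []
insert(45) -> [45]
extract_min()->45, []
insert(30) -> [30]

Final heap: [30]


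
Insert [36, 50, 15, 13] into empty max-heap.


Insert 36: [36]
Insert 50: [50, 36]
Insert 15: [50, 36, 15]
Insert 13: [50, 36, 15, 13]

Final heap: [50, 36, 15, 13]
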